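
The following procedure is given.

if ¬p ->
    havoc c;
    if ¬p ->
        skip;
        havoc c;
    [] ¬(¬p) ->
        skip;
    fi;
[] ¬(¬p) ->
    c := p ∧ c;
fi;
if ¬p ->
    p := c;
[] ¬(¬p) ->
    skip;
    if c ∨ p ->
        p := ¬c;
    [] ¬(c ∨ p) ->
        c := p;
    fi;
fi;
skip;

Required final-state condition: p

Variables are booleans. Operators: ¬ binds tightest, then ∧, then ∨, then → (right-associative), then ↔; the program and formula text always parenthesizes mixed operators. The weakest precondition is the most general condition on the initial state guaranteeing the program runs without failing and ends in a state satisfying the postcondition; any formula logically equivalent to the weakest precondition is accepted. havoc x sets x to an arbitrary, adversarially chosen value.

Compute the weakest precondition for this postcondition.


Working backward. After the program, p must hold.
Before skip: p
Then branch requires c; else branch requires ((c ∨ p) → (¬c)) ∧ ((¬(c ∨ p)) → p).
Before the if: ((¬p) → c) ∧ (p → (((c ∨ p) → (¬c)) ∧ ((¬(c ∨ p)) → p)))
Then branch requires p ∧ (p → (¬p)) ∧ (p → (p ∧ (p → ((¬p) → p)))); else branch requires ((¬p) → (p ∧ c)) ∧ (p → ((((p ∧ c) ∨ p) → (¬(p ∧ c))) ∧ ((¬((p ∧ c) ∨ p)) → p))).
Before the if: ((¬p) → (p ∧ (p → (¬p)) ∧ (p → (p ∧ (p → ((¬p) → p)))))) ∧ (p → (((¬p) → (p ∧ c)) ∧ (p → ((((p ∧ c) ∨ p) → (¬(p ∧ c))) ∧ ((¬((p ∧ c) ∨ p)) → p)))))
Answer: WP = ((¬p) → (p ∧ (p → (¬p)) ∧ (p → (p ∧ (p → ((¬p) → p)))))) ∧ (p → (((¬p) → (p ∧ c)) ∧ (p → ((((p ∧ c) ∨ p) → (¬(p ∧ c))) ∧ ((¬((p ∧ c) ∨ p)) → p)))))


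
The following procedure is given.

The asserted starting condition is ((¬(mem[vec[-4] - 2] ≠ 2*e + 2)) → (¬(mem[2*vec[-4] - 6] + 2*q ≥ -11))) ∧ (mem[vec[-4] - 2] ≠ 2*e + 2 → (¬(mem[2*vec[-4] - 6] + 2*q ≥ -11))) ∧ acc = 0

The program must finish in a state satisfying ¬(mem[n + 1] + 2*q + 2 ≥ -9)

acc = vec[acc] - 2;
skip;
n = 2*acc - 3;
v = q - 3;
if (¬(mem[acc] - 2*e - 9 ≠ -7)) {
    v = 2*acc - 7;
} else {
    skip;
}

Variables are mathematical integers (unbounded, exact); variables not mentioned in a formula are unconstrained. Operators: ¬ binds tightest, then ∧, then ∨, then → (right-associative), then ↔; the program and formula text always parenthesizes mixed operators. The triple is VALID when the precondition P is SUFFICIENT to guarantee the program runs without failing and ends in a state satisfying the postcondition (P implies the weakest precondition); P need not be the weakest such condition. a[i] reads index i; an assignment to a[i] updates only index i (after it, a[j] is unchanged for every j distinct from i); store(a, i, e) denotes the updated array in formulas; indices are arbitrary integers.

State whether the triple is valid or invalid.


Working backward. After the program, the postcondition ¬(mem[n + 1] + 2*q + 2 ≥ -9) must hold; in canonical form it is ¬(mem[n + 1] + 2*q ≥ -11).
Then branch requires ¬(mem[n + 1] + 2*q ≥ -11); else branch requires ¬(mem[n + 1] + 2*q ≥ -11).
Before the if: ((¬(mem[acc] ≠ 2*e + 2)) → (¬(mem[n + 1] + 2*q ≥ -11))) ∧ (mem[acc] ≠ 2*e + 2 → (¬(mem[n + 1] + 2*q ≥ -11)))
Before v := q - 3: ((¬(mem[acc] ≠ 2*e + 2)) → (¬(mem[n + 1] + 2*q ≥ -11))) ∧ (mem[acc] ≠ 2*e + 2 → (¬(mem[n + 1] + 2*q ≥ -11)))
Before n := 2*acc - 3: ((¬(mem[acc] ≠ 2*e + 2)) → (¬(mem[2*acc - 2] + 2*q ≥ -11))) ∧ (mem[acc] ≠ 2*e + 2 → (¬(mem[2*acc - 2] + 2*q ≥ -11)))
Before skip: ((¬(mem[acc] ≠ 2*e + 2)) → (¬(mem[2*acc - 2] + 2*q ≥ -11))) ∧ (mem[acc] ≠ 2*e + 2 → (¬(mem[2*acc - 2] + 2*q ≥ -11)))
Before acc := vec[acc] - 2: ((¬(mem[vec[acc] - 2] ≠ 2*e + 2)) → (¬(mem[2*vec[acc] - 6] + 2*q ≥ -11))) ∧ (mem[vec[acc] - 2] ≠ 2*e + 2 → (¬(mem[2*vec[acc] - 6] + 2*q ≥ -11)))
The weakest precondition is ((¬(mem[vec[acc] - 2] ≠ 2*e + 2)) → (¬(mem[2*vec[acc] - 6] + 2*q ≥ -11))) ∧ (mem[vec[acc] - 2] ≠ 2*e + 2 → (¬(mem[2*vec[acc] - 6] + 2*q ≥ -11))).
Check whether ((¬(mem[vec[-4] - 2] ≠ 2*e + 2)) → (¬(mem[2*vec[-4] - 6] + 2*q ≥ -11))) ∧ (mem[vec[-4] - 2] ≠ 2*e + 2 → (¬(mem[2*vec[-4] - 6] + 2*q ≥ -11))) ∧ acc = 0 implies it.
Countermodel: at the initial state acc = 0, e = 0, mem = {[-4] = 3, [0] = 3, [7038] = 3, [14074] = -12, [15519] = 3, [31036] = 6516, elsewhere 3}, q = 0, vec = {[-4] = 7040, [0] = 15521, [7038] = 7040, [14074] = 7040, [15519] = 7040, [31036] = 7040, elsewhere 7040}, the precondition holds but the weakest precondition fails.
Answer: invalid


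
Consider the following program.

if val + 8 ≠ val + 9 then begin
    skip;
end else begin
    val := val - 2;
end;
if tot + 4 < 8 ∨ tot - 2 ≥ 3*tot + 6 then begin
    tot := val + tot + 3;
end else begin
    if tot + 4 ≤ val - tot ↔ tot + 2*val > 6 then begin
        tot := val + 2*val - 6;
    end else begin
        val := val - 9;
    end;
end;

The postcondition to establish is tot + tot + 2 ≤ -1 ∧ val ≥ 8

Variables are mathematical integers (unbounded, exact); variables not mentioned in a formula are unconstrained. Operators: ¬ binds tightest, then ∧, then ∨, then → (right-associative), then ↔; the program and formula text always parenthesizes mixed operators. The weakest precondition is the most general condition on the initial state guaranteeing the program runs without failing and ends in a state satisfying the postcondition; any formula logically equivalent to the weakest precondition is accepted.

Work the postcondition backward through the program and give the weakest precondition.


Working backward. After the program, the postcondition tot + tot + 2 ≤ -1 ∧ val ≥ 8 must hold; in canonical form it is 2*tot ≤ -3 ∧ val ≥ 8.
Then branch requires 2*tot + 2*val ≤ -9 ∧ val ≥ 8; else branch requires ((2*tot ≤ val - 4 ↔ tot + 2*val > 6) → (6*val ≤ 9 ∧ val ≥ 8)) ∧ ((¬(2*tot ≤ val - 4 ↔ tot + 2*val > 6)) → (2*tot ≤ -3 ∧ val ≥ 17)).
Before the if: ((tot < 4 ∨ 2*tot ≤ -8) → (2*tot + 2*val ≤ -9 ∧ val ≥ 8)) ∧ ((¬(tot < 4 ∨ 2*tot ≤ -8)) → (((2*tot ≤ val - 4 ↔ tot + 2*val > 6) → (6*val ≤ 9 ∧ val ≥ 8)) ∧ ((¬(2*tot ≤ val - 4 ↔ tot + 2*val > 6)) → (2*tot ≤ -3 ∧ val ≥ 17))))
Then branch requires ((tot < 4 ∨ 2*tot ≤ -8) → (2*tot + 2*val ≤ -9 ∧ val ≥ 8)) ∧ ((¬(tot < 4 ∨ 2*tot ≤ -8)) → (((2*tot ≤ val - 4 ↔ tot + 2*val > 6) → (6*val ≤ 9 ∧ val ≥ 8)) ∧ ((¬(2*tot ≤ val - 4 ↔ tot + 2*val > 6)) → (2*tot ≤ -3 ∧ val ≥ 17)))); else branch requires ((tot < 4 ∨ 2*tot ≤ -8) → (2*tot + 2*val ≤ -5 ∧ val ≥ 10)) ∧ ((¬(tot < 4 ∨ 2*tot ≤ -8)) → (((2*tot ≤ val - 6 ↔ tot + 2*val > 10) → (6*val ≤ 21 ∧ val ≥ 10)) ∧ ((¬(2*tot ≤ val - 6 ↔ tot + 2*val > 10)) → (2*tot ≤ -3 ∧ val ≥ 19)))).
Before the if: ((tot < 4 ∨ 2*tot ≤ -8) → (2*tot + 2*val ≤ -9 ∧ val ≥ 8)) ∧ ((¬(tot < 4 ∨ 2*tot ≤ -8)) → (((2*tot ≤ val - 4 ↔ tot + 2*val > 6) → (6*val ≤ 9 ∧ val ≥ 8)) ∧ ((¬(2*tot ≤ val - 4 ↔ tot + 2*val > 6)) → (2*tot ≤ -3 ∧ val ≥ 17))))
Answer: WP = ((tot < 4 ∨ 2*tot ≤ -8) → (2*tot + 2*val ≤ -9 ∧ val ≥ 8)) ∧ ((¬(tot < 4 ∨ 2*tot ≤ -8)) → (((2*tot ≤ val - 4 ↔ tot + 2*val > 6) → (6*val ≤ 9 ∧ val ≥ 8)) ∧ ((¬(2*tot ≤ val - 4 ↔ tot + 2*val > 6)) → (2*tot ≤ -3 ∧ val ≥ 17))))


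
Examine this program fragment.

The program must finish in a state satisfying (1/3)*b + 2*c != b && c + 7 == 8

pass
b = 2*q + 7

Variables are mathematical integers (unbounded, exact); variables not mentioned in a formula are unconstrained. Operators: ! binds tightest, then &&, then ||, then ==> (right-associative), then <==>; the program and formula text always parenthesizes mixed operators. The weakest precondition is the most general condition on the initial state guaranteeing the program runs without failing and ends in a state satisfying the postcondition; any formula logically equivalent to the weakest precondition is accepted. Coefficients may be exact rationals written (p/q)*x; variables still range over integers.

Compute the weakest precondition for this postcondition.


Working backward. After the program, the postcondition (1/3)*b + 2*c != b && c + 7 == 8 must hold; in canonical form it is 2*c != (2/3)*b && c == 1.
Before b := 2*q + 7: 2*c != (4/3)*q + 14/3 && c == 1
Before skip: 2*c != (4/3)*q + 14/3 && c == 1
Answer: WP = 2*c != (4/3)*q + 14/3 && c == 1


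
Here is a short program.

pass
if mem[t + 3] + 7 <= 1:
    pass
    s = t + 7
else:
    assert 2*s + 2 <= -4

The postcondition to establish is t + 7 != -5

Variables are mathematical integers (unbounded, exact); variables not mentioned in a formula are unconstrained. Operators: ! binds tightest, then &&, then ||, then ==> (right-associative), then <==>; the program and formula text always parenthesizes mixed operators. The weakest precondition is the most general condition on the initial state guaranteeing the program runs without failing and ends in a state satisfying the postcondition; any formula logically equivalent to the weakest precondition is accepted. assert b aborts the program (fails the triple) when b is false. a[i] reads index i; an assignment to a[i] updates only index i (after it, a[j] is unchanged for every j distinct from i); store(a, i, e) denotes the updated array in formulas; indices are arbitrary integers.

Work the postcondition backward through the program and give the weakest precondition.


Working backward. After the program, the postcondition t + 7 != -5 must hold; in canonical form it is t != -12.
Then branch requires t != -12; else branch requires 2*s <= -6 && t != -12.
Before the if: (mem[t + 3] <= -6 ==> t != -12) && ((!(mem[t + 3] <= -6)) ==> (2*s <= -6 && t != -12))
Before skip: (mem[t + 3] <= -6 ==> t != -12) && ((!(mem[t + 3] <= -6)) ==> (2*s <= -6 && t != -12))
Answer: WP = (mem[t + 3] <= -6 ==> t != -12) && ((!(mem[t + 3] <= -6)) ==> (2*s <= -6 && t != -12))


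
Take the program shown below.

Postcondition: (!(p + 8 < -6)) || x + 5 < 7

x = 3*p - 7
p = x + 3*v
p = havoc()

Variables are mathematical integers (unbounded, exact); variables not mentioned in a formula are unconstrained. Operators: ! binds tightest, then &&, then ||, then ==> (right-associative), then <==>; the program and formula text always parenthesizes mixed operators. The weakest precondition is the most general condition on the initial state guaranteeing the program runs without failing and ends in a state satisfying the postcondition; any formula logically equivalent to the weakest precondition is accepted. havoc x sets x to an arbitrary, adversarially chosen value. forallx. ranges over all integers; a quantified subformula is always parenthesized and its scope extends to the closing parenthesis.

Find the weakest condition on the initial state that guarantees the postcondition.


Working backward. After the program, the postcondition (!(p + 8 < -6)) || x + 5 < 7 must hold; in canonical form it is (!(p < -14)) || x < 2.
Before havoc p: forall p_1. ((!(p_1 < -14)) || x < 2)
Before p := x + 3*v: forall p_1. ((!(p_1 < -14)) || x < 2)
Before x := 3*p - 7: forall p_1. ((!(p_1 < -14)) || 3*p < 9)
Answer: WP = forall p_1. ((!(p_1 < -14)) || 3*p < 9)


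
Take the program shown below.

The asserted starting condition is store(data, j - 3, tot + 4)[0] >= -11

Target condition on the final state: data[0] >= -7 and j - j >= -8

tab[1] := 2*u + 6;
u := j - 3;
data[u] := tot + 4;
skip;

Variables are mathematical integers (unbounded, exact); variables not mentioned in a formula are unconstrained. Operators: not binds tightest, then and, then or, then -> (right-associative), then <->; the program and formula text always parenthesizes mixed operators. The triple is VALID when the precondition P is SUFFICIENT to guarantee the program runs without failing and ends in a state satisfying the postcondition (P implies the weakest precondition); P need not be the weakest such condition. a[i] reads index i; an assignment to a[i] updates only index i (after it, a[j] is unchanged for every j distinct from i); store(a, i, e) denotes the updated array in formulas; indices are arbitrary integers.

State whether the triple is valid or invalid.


Working backward. After the program, the postcondition data[0] >= -7 and j - j >= -8 must hold; in canonical form it is data[0] >= -7.
Before skip: data[0] >= -7
Before data[u] := tot + 4: store(data, u, tot + 4)[0] >= -7
Before u := j - 3: store(data, j - 3, tot + 4)[0] >= -7
Before tab[1] := 2*u + 6: store(data, j - 3, tot + 4)[0] >= -7
The weakest precondition is store(data, j - 3, tot + 4)[0] >= -7.
Check whether store(data, j - 3, tot + 4)[0] >= -11 implies it.
Countermodel: at the initial state data = {[0] = -8, elsewhere -8}, j = 3, tot = -12, the precondition holds but the weakest precondition fails.
Answer: invalid


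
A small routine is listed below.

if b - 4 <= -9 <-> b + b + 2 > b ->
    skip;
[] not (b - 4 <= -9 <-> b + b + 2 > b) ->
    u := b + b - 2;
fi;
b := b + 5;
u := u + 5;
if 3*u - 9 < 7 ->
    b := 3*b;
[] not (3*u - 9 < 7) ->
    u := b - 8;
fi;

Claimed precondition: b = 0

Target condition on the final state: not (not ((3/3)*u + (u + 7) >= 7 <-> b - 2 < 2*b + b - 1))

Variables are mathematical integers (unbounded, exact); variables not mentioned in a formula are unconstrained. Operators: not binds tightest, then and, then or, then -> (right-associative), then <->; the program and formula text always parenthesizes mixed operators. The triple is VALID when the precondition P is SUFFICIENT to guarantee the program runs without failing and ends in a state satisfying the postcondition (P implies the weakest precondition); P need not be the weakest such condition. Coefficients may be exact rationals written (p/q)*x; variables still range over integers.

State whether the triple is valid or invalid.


Working backward. After the program, the postcondition not (not ((3/3)*u + (u + 7) >= 7 <-> b - 2 < 2*b + b - 1)) must hold; in canonical form it is 2*u >= 0 <-> 2*b > -1.
Then branch requires 2*u >= 0 <-> 6*b > -1; else branch requires 2*b >= 16 <-> 2*b > -1.
Before the if: (3*u < 16 -> (2*u >= 0 <-> 6*b > -1)) and ((not (3*u < 16)) -> (2*b >= 16 <-> 2*b > -1))
Before u := u + 5: (3*u < 1 -> (2*u >= -10 <-> 6*b > -1)) and ((not (3*u < 1)) -> (2*b >= 16 <-> 2*b > -1))
Before b := b + 5: (3*u < 1 -> (2*u >= -10 <-> 6*b > -31)) and ((not (3*u < 1)) -> (2*b >= 6 <-> 2*b > -11))
Then branch requires (3*u < 1 -> (2*u >= -10 <-> 6*b > -31)) and ((not (3*u < 1)) -> (2*b >= 6 <-> 2*b > -11)); else branch requires (6*b < 7 -> (4*b >= -6 <-> 6*b > -31)) and ((not (6*b < 7)) -> (2*b >= 6 <-> 2*b > -11)).
Before the if: ((b <= -5 <-> b > -2) -> ((3*u < 1 -> (2*u >= -10 <-> 6*b > -31)) and ((not (3*u < 1)) -> (2*b >= 6 <-> 2*b > -11)))) and ((not (b <= -5 <-> b > -2)) -> ((6*b < 7 -> (4*b >= -6 <-> 6*b > -31)) and ((not (6*b < 7)) -> (2*b >= 6 <-> 2*b > -11))))
The weakest precondition is ((b <= -5 <-> b > -2) -> ((3*u < 1 -> (2*u >= -10 <-> 6*b > -31)) and ((not (3*u < 1)) -> (2*b >= 6 <-> 2*b > -11)))) and ((not (b <= -5 <-> b > -2)) -> ((6*b < 7 -> (4*b >= -6 <-> 6*b > -31)) and ((not (6*b < 7)) -> (2*b >= 6 <-> 2*b > -11)))).
Check whether b = 0 implies it.
Every state satisfying the precondition satisfies the weakest precondition: the implication holds.
Answer: valid


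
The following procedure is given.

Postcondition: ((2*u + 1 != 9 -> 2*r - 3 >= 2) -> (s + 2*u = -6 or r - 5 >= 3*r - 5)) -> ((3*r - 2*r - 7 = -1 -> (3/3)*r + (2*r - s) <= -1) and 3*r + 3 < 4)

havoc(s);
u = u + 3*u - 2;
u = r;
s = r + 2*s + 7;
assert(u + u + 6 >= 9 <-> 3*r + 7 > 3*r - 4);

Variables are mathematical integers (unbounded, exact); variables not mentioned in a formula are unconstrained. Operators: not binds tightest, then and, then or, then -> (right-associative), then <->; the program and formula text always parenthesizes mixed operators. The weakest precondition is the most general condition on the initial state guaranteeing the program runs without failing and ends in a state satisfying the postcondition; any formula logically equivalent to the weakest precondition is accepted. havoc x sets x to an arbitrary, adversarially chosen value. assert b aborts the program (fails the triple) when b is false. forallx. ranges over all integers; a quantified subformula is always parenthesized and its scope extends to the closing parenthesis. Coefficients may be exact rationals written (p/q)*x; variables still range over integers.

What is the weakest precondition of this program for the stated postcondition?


Working backward. After the program, the postcondition ((2*u + 1 != 9 -> 2*r - 3 >= 2) -> (s + 2*u = -6 or r - 5 >= 3*r - 5)) -> ((3*r - 2*r - 7 = -1 -> (3/3)*r + (2*r - s) <= -1) and 3*r + 3 < 4) must hold; in canonical form it is ((2*u != 8 -> 2*r >= 5) -> (s + 2*u = -6 or 2*r <= 0)) -> ((r = 6 -> 3*r <= s - 1) and 3*r < 1).
Before assert u + u + 6 >= 9 <-> 3*r + 7 > 3*r - 4: 2*u >= 3 and (((2*u != 8 -> 2*r >= 5) -> (s + 2*u = -6 or 2*r <= 0)) -> ((r = 6 -> 3*r <= s - 1) and 3*r < 1))
Before s := r + 2*s + 7: 2*u >= 3 and (((2*u != 8 -> 2*r >= 5) -> (r + 2*s + 2*u = -13 or 2*r <= 0)) -> ((r = 6 -> 2*r <= 2*s + 6) and 3*r < 1))
Before u := r: 2*r >= 3 and (((2*r != 8 -> 2*r >= 5) -> (3*r + 2*s = -13 or 2*r <= 0)) -> ((r = 6 -> 2*r <= 2*s + 6) and 3*r < 1))
Before u := u + 3*u - 2: 2*r >= 3 and (((2*r != 8 -> 2*r >= 5) -> (3*r + 2*s = -13 or 2*r <= 0)) -> ((r = 6 -> 2*r <= 2*s + 6) and 3*r < 1))
Before havoc s: forall s_1. (2*r >= 3 and (((2*r != 8 -> 2*r >= 5) -> (3*r + 2*s_1 = -13 or 2*r <= 0)) -> ((r = 6 -> 2*r <= 2*s_1 + 6) and 3*r < 1)))
Answer: WP = forall s_1. (2*r >= 3 and (((2*r != 8 -> 2*r >= 5) -> (3*r + 2*s_1 = -13 or 2*r <= 0)) -> ((r = 6 -> 2*r <= 2*s_1 + 6) and 3*r < 1)))


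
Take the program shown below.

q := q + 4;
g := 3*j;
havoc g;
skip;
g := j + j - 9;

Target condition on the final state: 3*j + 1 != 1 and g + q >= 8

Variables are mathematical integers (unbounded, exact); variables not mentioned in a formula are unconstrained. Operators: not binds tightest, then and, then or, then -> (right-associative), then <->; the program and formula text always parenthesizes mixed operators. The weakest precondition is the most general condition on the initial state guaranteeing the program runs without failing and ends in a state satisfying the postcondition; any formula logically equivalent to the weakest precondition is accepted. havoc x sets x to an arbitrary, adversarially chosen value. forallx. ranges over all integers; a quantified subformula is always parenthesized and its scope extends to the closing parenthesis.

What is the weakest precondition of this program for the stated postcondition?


Working backward. After the program, the postcondition 3*j + 1 != 1 and g + q >= 8 must hold; in canonical form it is 3*j != 0 and g + q >= 8.
Before g := j + j - 9: 3*j != 0 and 2*j + q >= 17
Before skip: 3*j != 0 and 2*j + q >= 17
Before havoc g: 3*j != 0 and 2*j + q >= 17
Before g := 3*j: 3*j != 0 and 2*j + q >= 17
Before q := q + 4: 3*j != 0 and 2*j + q >= 13
Answer: WP = 3*j != 0 and 2*j + q >= 13


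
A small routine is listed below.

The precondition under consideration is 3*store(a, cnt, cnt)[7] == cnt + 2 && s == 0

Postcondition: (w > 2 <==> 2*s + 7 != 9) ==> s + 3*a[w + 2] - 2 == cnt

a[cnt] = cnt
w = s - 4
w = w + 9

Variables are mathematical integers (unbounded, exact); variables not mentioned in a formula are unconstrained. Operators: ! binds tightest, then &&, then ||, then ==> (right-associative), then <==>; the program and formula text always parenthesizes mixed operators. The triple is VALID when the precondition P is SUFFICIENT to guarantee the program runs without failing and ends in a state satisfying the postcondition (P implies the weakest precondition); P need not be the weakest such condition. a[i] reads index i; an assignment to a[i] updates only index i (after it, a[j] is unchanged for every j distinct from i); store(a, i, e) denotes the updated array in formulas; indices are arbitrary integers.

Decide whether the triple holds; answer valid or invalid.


Working backward. After the program, the postcondition (w > 2 <==> 2*s + 7 != 9) ==> s + 3*a[w + 2] - 2 == cnt must hold; in canonical form it is (w > 2 <==> 2*s != 2) ==> 3*a[w + 2] + s == cnt + 2.
Before w := w + 9: (w > -7 <==> 2*s != 2) ==> 3*a[w + 11] + s == cnt + 2
Before w := s - 4: (s > -3 <==> 2*s != 2) ==> 3*a[s + 7] + s == cnt + 2
Before a[cnt] := cnt: (s > -3 <==> 2*s != 2) ==> 3*store(a, cnt, cnt)[s + 7] + s == cnt + 2
The weakest precondition is (s > -3 <==> 2*s != 2) ==> 3*store(a, cnt, cnt)[s + 7] + s == cnt + 2.
Check whether 3*store(a, cnt, cnt)[7] == cnt + 2 && s == 0 implies it.
Every state satisfying the precondition satisfies the weakest precondition: the implication holds.
Answer: valid


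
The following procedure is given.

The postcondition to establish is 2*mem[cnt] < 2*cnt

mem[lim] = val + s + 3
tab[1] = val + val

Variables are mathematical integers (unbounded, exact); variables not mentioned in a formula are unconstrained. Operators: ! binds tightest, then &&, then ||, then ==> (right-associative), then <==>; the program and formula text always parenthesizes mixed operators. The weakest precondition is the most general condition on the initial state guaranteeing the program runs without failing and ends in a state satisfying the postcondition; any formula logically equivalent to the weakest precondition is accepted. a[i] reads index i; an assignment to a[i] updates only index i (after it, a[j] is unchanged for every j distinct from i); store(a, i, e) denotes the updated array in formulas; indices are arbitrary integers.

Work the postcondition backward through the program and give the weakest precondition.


Working backward. After the program, 2*mem[cnt] < 2*cnt must hold.
Before tab[1] := val + val: 2*mem[cnt] < 2*cnt
Before mem[lim] := val + s + 3: 2*store(mem, lim, s + val + 3)[cnt] < 2*cnt
Answer: WP = 2*store(mem, lim, s + val + 3)[cnt] < 2*cnt


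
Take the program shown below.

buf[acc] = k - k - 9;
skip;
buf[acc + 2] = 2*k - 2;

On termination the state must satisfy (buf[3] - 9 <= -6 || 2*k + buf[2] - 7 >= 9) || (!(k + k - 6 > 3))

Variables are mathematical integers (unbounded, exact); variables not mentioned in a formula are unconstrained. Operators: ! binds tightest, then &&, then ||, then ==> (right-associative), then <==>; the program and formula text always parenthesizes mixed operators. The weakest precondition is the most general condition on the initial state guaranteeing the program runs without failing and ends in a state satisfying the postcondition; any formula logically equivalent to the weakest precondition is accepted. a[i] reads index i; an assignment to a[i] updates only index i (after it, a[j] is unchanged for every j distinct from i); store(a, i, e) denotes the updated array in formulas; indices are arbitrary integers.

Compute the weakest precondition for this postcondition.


Working backward. After the program, the postcondition (buf[3] - 9 <= -6 || 2*k + buf[2] - 7 >= 9) || (!(k + k - 6 > 3)) must hold; in canonical form it is buf[3] <= 3 || buf[2] + 2*k >= 16 || (!(2*k > 9)).
Before buf[acc + 2] := 2*k - 2: store(buf, acc + 2, 2*k - 2)[3] <= 3 || store(buf, acc + 2, 2*k - 2)[2] + 2*k >= 16 || (!(2*k > 9))
Before skip: store(buf, acc + 2, 2*k - 2)[3] <= 3 || store(buf, acc + 2, 2*k - 2)[2] + 2*k >= 16 || (!(2*k > 9))
Before buf[acc] := k - k - 9: store(store(buf, acc, -9), acc + 2, 2*k - 2)[3] <= 3 || store(store(buf, acc, -9), acc + 2, 2*k - 2)[2] + 2*k >= 16 || (!(2*k > 9))
Answer: WP = store(store(buf, acc, -9), acc + 2, 2*k - 2)[3] <= 3 || store(store(buf, acc, -9), acc + 2, 2*k - 2)[2] + 2*k >= 16 || (!(2*k > 9))


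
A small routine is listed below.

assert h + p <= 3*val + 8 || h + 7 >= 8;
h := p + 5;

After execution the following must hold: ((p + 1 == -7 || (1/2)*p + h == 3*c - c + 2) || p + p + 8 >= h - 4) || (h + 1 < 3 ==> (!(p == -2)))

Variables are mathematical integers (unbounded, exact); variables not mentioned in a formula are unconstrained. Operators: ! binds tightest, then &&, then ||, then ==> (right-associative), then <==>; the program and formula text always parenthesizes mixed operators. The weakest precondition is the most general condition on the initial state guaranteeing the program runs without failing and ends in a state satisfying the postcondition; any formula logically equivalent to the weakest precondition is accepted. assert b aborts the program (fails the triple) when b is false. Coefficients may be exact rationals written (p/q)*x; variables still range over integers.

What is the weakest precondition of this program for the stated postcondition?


Working backward. After the program, the postcondition ((p + 1 == -7 || (1/2)*p + h == 3*c - c + 2) || p + p + 8 >= h - 4) || (h + 1 < 3 ==> (!(p == -2))) must hold; in canonical form it is p == -8 || h + (1/2)*p == 2*c + 2 || 2*p >= h - 12 || (h < 2 ==> (!(p == -2))).
Before h := p + 5: p == -8 || (3/2)*p == 2*c - 3 || p >= -7 || (p < -3 ==> (!(p == -2)))
Before assert h + p <= 3*val + 8 || h + 7 >= 8: (h + p <= 3*val + 8 || h >= 1) && (p == -8 || (3/2)*p == 2*c - 3 || p >= -7 || (p < -3 ==> (!(p == -2))))
Answer: WP = (h + p <= 3*val + 8 || h >= 1) && (p == -8 || (3/2)*p == 2*c - 3 || p >= -7 || (p < -3 ==> (!(p == -2))))


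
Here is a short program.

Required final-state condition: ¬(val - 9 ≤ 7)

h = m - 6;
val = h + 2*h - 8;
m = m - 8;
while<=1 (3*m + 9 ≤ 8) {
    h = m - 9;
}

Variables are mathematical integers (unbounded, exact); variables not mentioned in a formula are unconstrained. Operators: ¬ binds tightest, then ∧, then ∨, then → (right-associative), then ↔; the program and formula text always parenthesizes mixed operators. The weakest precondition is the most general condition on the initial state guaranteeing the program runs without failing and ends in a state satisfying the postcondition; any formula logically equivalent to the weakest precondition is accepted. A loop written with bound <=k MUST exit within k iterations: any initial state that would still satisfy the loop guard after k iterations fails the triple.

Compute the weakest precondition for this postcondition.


Working backward. After the program, the postcondition ¬(val - 9 ≤ 7) must hold; in canonical form it is ¬(val ≤ 16).
Before the loop (bound <=1), unroll the exhaustion recursion (WP_0 = exit-now case; WP_j = one more guarded iteration, up to j = 1):
  WP_0: (¬(3*m ≤ -1)) ∧ (¬(val ≤ 16))
  WP_1: (3*m ≤ -1 → ((¬(3*m ≤ -1)) ∧ (¬(val ≤ 16)))) ∧ ((¬(3*m ≤ -1)) → (¬(val ≤ 16)))
So before the loop: (3*m ≤ -1 → ((¬(3*m ≤ -1)) ∧ (¬(val ≤ 16)))) ∧ ((¬(3*m ≤ -1)) → (¬(val ≤ 16)))
Before m := m - 8: (3*m ≤ 23 → ((¬(3*m ≤ 23)) ∧ (¬(val ≤ 16)))) ∧ ((¬(3*m ≤ 23)) → (¬(val ≤ 16)))
Before val := h + 2*h - 8: (3*m ≤ 23 → ((¬(3*m ≤ 23)) ∧ (¬(3*h ≤ 24)))) ∧ ((¬(3*m ≤ 23)) → (¬(3*h ≤ 24)))
Before h := m - 6: (3*m ≤ 23 → ((¬(3*m ≤ 23)) ∧ (¬(3*m ≤ 42)))) ∧ ((¬(3*m ≤ 23)) → (¬(3*m ≤ 42)))
Answer: WP = (3*m ≤ 23 → ((¬(3*m ≤ 23)) ∧ (¬(3*m ≤ 42)))) ∧ ((¬(3*m ≤ 23)) → (¬(3*m ≤ 42)))


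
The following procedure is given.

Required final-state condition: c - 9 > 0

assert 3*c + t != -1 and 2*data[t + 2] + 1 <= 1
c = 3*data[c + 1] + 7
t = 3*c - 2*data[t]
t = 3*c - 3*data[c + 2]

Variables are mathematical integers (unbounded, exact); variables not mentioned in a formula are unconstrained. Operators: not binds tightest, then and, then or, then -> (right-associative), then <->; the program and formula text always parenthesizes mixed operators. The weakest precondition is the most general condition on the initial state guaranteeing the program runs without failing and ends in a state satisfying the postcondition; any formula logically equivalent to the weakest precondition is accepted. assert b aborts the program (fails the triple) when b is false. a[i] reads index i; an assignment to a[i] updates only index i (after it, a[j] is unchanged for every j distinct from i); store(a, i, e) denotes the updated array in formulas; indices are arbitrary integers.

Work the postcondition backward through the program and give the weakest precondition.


Working backward. After the program, the postcondition c - 9 > 0 must hold; in canonical form it is c > 9.
Before t := 3*c - 3*data[c + 2]: c > 9
Before t := 3*c - 2*data[t]: c > 9
Before c := 3*data[c + 1] + 7: 3*data[c + 1] > 2
Before assert 3*c + t != -1 and 2*data[t + 2] + 1 <= 1: 3*c + t != -1 and 2*data[t + 2] <= 0 and 3*data[c + 1] > 2
Answer: WP = 3*c + t != -1 and 2*data[t + 2] <= 0 and 3*data[c + 1] > 2


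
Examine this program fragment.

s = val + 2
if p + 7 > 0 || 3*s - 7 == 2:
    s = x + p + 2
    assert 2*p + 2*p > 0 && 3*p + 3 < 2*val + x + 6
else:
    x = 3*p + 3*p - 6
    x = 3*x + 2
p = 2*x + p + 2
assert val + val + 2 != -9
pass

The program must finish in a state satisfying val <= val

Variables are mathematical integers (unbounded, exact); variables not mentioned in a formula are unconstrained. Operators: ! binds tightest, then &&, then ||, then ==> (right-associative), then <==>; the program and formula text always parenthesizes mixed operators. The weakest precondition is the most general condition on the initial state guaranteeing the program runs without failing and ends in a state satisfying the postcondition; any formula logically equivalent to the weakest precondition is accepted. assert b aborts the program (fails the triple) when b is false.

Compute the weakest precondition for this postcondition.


Working backward. After the program, the postcondition val <= val must hold; in canonical form it is true.
Before skip: true
Before assert val + val + 2 != -9: 2*val != -11
Before p := 2*x + p + 2: 2*val != -11
Then branch requires 4*p > 0 && 3*p < 2*val + x + 3 && 2*val != -11; else branch requires 2*val != -11.
Before the if: ((p > -7 || 3*s == 9) ==> (4*p > 0 && 3*p < 2*val + x + 3 && 2*val != -11)) && ((!(p > -7 || 3*s == 9)) ==> 2*val != -11)
Before s := val + 2: ((p > -7 || 3*val == 3) ==> (4*p > 0 && 3*p < 2*val + x + 3 && 2*val != -11)) && ((!(p > -7 || 3*val == 3)) ==> 2*val != -11)
Answer: WP = ((p > -7 || 3*val == 3) ==> (4*p > 0 && 3*p < 2*val + x + 3 && 2*val != -11)) && ((!(p > -7 || 3*val == 3)) ==> 2*val != -11)


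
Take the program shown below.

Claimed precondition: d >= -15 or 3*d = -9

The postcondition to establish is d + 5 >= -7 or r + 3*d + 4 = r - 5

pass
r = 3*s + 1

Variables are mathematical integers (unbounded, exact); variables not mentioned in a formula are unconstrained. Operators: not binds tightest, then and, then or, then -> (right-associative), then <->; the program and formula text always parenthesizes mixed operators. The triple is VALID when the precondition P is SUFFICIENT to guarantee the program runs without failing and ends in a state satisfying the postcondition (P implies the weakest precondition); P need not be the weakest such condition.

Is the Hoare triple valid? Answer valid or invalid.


Working backward. After the program, the postcondition d + 5 >= -7 or r + 3*d + 4 = r - 5 must hold; in canonical form it is d >= -12 or 3*d = -9.
Before r := 3*s + 1: d >= -12 or 3*d = -9
Before skip: d >= -12 or 3*d = -9
The weakest precondition is d >= -12 or 3*d = -9.
Check whether d >= -15 or 3*d = -9 implies it.
Countermodel: at the initial state d = -15, the precondition holds but the weakest precondition fails.
Answer: invalid


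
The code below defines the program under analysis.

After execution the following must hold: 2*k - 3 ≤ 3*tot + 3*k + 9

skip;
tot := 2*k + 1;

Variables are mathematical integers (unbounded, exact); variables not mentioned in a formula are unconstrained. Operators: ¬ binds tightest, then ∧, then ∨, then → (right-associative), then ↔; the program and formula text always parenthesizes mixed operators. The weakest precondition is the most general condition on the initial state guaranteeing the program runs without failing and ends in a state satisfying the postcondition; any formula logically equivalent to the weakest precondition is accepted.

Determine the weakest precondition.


Working backward. After the program, the postcondition 2*k - 3 ≤ 3*tot + 3*k + 9 must hold; in canonical form it is k + 3*tot ≥ -12.
Before tot := 2*k + 1: 7*k ≥ -15
Before skip: 7*k ≥ -15
Answer: WP = 7*k ≥ -15


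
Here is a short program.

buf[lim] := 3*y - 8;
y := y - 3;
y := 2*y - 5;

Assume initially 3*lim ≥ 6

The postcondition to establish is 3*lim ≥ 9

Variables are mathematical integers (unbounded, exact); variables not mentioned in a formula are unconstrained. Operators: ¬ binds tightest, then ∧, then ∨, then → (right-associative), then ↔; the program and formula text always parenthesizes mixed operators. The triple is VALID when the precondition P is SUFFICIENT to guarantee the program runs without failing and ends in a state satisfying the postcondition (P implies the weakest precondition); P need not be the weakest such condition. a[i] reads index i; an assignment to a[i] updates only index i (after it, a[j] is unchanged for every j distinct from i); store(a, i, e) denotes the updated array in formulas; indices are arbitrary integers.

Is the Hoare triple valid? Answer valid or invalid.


Working backward. After the program, 3*lim ≥ 9 must hold.
Before y := 2*y - 5: 3*lim ≥ 9
Before y := y - 3: 3*lim ≥ 9
Before buf[lim] := 3*y - 8: 3*lim ≥ 9
The weakest precondition is 3*lim ≥ 9.
Check whether 3*lim ≥ 6 implies it.
Countermodel: at the initial state lim = 2, the precondition holds but the weakest precondition fails.
Answer: invalid


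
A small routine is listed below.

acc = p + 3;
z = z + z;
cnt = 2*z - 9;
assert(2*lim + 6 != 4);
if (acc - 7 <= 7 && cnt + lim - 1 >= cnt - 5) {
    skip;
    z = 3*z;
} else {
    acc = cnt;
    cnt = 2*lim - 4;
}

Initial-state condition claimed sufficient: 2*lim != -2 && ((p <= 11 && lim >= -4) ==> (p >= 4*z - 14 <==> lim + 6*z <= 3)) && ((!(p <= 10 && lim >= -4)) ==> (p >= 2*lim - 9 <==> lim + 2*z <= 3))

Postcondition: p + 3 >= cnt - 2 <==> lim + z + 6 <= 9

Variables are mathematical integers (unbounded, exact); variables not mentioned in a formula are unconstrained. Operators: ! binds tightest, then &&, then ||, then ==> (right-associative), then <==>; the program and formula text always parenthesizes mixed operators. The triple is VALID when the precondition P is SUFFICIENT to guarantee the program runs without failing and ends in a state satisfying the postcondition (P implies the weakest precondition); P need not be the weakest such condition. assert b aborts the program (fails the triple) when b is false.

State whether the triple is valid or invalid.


Working backward. After the program, the postcondition p + 3 >= cnt - 2 <==> lim + z + 6 <= 9 must hold; in canonical form it is p >= cnt - 5 <==> lim + z <= 3.
Then branch requires p >= cnt - 5 <==> lim + 3*z <= 3; else branch requires p >= 2*lim - 9 <==> lim + z <= 3.
Before the if: ((acc <= 14 && lim >= -4) ==> (p >= cnt - 5 <==> lim + 3*z <= 3)) && ((!(acc <= 14 && lim >= -4)) ==> (p >= 2*lim - 9 <==> lim + z <= 3))
Before assert 2*lim + 6 != 4: 2*lim != -2 && ((acc <= 14 && lim >= -4) ==> (p >= cnt - 5 <==> lim + 3*z <= 3)) && ((!(acc <= 14 && lim >= -4)) ==> (p >= 2*lim - 9 <==> lim + z <= 3))
Before cnt := 2*z - 9: 2*lim != -2 && ((acc <= 14 && lim >= -4) ==> (p >= 2*z - 14 <==> lim + 3*z <= 3)) && ((!(acc <= 14 && lim >= -4)) ==> (p >= 2*lim - 9 <==> lim + z <= 3))
Before z := z + z: 2*lim != -2 && ((acc <= 14 && lim >= -4) ==> (p >= 4*z - 14 <==> lim + 6*z <= 3)) && ((!(acc <= 14 && lim >= -4)) ==> (p >= 2*lim - 9 <==> lim + 2*z <= 3))
Before acc := p + 3: 2*lim != -2 && ((p <= 11 && lim >= -4) ==> (p >= 4*z - 14 <==> lim + 6*z <= 3)) && ((!(p <= 11 && lim >= -4)) ==> (p >= 2*lim - 9 <==> lim + 2*z <= 3))
The weakest precondition is 2*lim != -2 && ((p <= 11 && lim >= -4) ==> (p >= 4*z - 14 <==> lim + 6*z <= 3)) && ((!(p <= 11 && lim >= -4)) ==> (p >= 2*lim - 9 <==> lim + 2*z <= 3)).
Check whether 2*lim != -2 && ((p <= 11 && lim >= -4) ==> (p >= 4*z - 14 <==> lim + 6*z <= 3)) && ((!(p <= 10 && lim >= -4)) ==> (p >= 2*lim - 9 <==> lim + 2*z <= 3)) implies it.
Every state satisfying the precondition satisfies the weakest precondition: the implication holds.
Answer: valid


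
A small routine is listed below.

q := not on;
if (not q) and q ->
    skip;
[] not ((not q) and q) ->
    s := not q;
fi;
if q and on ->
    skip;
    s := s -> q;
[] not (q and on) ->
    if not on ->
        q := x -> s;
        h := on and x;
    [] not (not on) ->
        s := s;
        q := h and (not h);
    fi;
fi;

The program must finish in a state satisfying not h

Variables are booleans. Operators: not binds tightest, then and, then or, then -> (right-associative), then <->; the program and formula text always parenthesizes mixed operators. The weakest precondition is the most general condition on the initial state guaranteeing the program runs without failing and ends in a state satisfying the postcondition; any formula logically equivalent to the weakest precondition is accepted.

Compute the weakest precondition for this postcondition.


Working backward. After the program, not h must hold.
Then branch requires not h; else branch requires ((not on) -> (not (on and x))) and (on -> (not h)).
Before the if: ((q and on) -> (not h)) and ((not (q and on)) -> (((not on) -> (not (on and x))) and (on -> (not h))))
Then branch requires ((q and on) -> (not h)) and ((not (q and on)) -> (((not on) -> (not (on and x))) and (on -> (not h)))); else branch requires ((q and on) -> (not h)) and ((not (q and on)) -> (((not on) -> (not (on and x))) and (on -> (not h)))).
Before the if: ((q and on) -> (not h)) and ((not (q and on)) -> (((not on) -> (not (on and x))) and (on -> (not h))))
Before q := not on: ((not on) -> (not (on and x))) and (on -> (not h))
Answer: WP = ((not on) -> (not (on and x))) and (on -> (not h))


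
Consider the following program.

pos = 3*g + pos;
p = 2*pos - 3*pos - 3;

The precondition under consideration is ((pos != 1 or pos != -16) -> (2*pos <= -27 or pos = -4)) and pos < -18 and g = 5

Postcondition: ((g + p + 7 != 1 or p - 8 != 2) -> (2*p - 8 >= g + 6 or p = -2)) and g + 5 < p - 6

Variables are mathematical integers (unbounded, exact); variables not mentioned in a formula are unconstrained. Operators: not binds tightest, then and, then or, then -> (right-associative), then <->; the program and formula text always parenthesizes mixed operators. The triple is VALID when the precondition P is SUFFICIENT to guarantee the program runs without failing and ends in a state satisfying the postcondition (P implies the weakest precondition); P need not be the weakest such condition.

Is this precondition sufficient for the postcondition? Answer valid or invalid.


Working backward. After the program, the postcondition ((g + p + 7 != 1 or p - 8 != 2) -> (2*p - 8 >= g + 6 or p = -2)) and g + 5 < p - 6 must hold; in canonical form it is ((g + p != -6 or p != 10) -> (2*p >= g + 14 or p = -2)) and g < p - 11.
Before p := 2*pos - 3*pos - 3: ((g != pos - 3 or pos != -13) -> (g + 2*pos <= -20 or pos = -1)) and g + pos < -14
Before pos := 3*g + pos: ((2*g + pos != 3 or 3*g + pos != -13) -> (7*g + 2*pos <= -20 or 3*g + pos = -1)) and 4*g + pos < -14
The weakest precondition is ((2*g + pos != 3 or 3*g + pos != -13) -> (7*g + 2*pos <= -20 or 3*g + pos = -1)) and 4*g + pos < -14.
Check whether ((pos != 1 or pos != -16) -> (2*pos <= -27 or pos = -4)) and pos < -18 and g = 5 implies it.
Countermodel: at the initial state g = 5, pos = -19, the precondition holds but the weakest precondition fails.
Answer: invalid


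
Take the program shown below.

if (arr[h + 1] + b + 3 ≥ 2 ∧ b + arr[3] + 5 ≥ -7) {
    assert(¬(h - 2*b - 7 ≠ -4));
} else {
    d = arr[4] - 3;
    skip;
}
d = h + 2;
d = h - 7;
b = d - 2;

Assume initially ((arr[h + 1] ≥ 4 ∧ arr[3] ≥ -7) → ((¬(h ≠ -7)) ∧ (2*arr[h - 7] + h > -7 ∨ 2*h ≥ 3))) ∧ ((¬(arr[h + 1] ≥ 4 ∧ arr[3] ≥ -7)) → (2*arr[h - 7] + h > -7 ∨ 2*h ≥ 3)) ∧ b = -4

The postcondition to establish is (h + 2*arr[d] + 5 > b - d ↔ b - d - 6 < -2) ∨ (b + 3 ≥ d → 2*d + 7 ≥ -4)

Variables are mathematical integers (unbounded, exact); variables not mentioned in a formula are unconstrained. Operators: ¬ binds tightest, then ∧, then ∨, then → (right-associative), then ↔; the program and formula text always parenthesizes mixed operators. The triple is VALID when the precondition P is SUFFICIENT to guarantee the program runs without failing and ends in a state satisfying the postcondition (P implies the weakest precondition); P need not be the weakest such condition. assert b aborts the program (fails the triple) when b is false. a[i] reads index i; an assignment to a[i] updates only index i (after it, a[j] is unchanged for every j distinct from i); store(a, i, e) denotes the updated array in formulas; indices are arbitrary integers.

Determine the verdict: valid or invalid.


Working backward. After the program, the postcondition (h + 2*arr[d] + 5 > b - d ↔ b - d - 6 < -2) ∨ (b + 3 ≥ d → 2*d + 7 ≥ -4) must hold; in canonical form it is (2*arr[d] + d + h > b - 5 ↔ b < d + 4) ∨ (b ≥ d - 3 → 2*d ≥ -11).
Before b := d - 2: 2*arr[d] + h > -7 ∨ 2*d ≥ -11
Before d := h - 7: 2*arr[h - 7] + h > -7 ∨ 2*h ≥ 3
Before d := h + 2: 2*arr[h - 7] + h > -7 ∨ 2*h ≥ 3
Then branch requires (¬(h ≠ 2*b + 3)) ∧ (2*arr[h - 7] + h > -7 ∨ 2*h ≥ 3); else branch requires 2*arr[h - 7] + h > -7 ∨ 2*h ≥ 3.
Before the if: ((arr[h + 1] + b ≥ -1 ∧ arr[3] + b ≥ -12) → ((¬(h ≠ 2*b + 3)) ∧ (2*arr[h - 7] + h > -7 ∨ 2*h ≥ 3))) ∧ ((¬(arr[h + 1] + b ≥ -1 ∧ arr[3] + b ≥ -12)) → (2*arr[h - 7] + h > -7 ∨ 2*h ≥ 3))
The weakest precondition is ((arr[h + 1] + b ≥ -1 ∧ arr[3] + b ≥ -12) → ((¬(h ≠ 2*b + 3)) ∧ (2*arr[h - 7] + h > -7 ∨ 2*h ≥ 3))) ∧ ((¬(arr[h + 1] + b ≥ -1 ∧ arr[3] + b ≥ -12)) → (2*arr[h - 7] + h > -7 ∨ 2*h ≥ 3)).
Check whether ((arr[h + 1] ≥ 4 ∧ arr[3] ≥ -7) → ((¬(h ≠ -7)) ∧ (2*arr[h - 7] + h > -7 ∨ 2*h ≥ 3))) ∧ ((¬(arr[h + 1] ≥ 4 ∧ arr[3] ≥ -7)) → (2*arr[h - 7] + h > -7 ∨ 2*h ≥ 3)) ∧ b = -4 implies it.
Countermodel: at the initial state arr = {[-14] = 1, [-6] = 11797, [3] = 0, elsewhere 1}, b = -4, h = -7, the precondition holds but the weakest precondition fails.
Answer: invalid
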